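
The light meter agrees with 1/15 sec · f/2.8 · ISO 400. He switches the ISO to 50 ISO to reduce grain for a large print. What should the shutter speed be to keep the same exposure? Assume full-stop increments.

ISO: 400 → 200 → 100 → 50 — 3 stops lower (darker).
Need 3 stops brighter from the shutter speed: 1/15 → 1/8 → 1/4 → 1/2.

1/2s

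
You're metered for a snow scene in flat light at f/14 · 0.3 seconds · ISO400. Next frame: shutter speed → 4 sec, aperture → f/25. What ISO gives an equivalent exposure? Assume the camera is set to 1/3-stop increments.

Shutter speed: 0.3 → 0.4 → 0.5 → 0.6 → 0.8 → 1 → 1.3 → 1.6 → 2 → 2.5 → 3.2 → 4 — 3 2/3 stops slower (brighter).
Aperture: f/14 → f/16 → f/18 → f/20 → f/22 → f/25 — 1 2/3 stops smaller aperture (darker).
Net change so far: 2 stops brighter. Offset with the ISO: 400 → 320 → 250 → 200 → 160 → 125 → 100.

ISO 100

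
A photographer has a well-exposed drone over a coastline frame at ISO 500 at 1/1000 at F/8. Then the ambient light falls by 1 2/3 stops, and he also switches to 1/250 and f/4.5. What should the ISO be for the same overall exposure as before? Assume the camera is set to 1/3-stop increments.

Scene light: 1 2/3 stops darker.
Shutter speed: 1/1000 → 1/800 → 1/640 → 1/500 → 1/400 → 1/320 → 1/250 — 2 stops longer (brighter).
Aperture: f/8 → f/7.1 → f/6.3 → f/5.6 → f/5 → f/4.5 — 1 2/3 stops larger aperture (brighter).
Net so far: 2 stops brighter. ISO: 500 → 400 → 320 → 250 → 200 → 160 → 125.

ISO 125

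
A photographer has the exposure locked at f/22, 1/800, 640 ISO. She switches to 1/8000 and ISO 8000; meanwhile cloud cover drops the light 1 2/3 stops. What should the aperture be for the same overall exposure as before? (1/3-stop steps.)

f/14

Scene light: 1 2/3 stops darker.
Shutter speed: 1/800 → 1/1000 → 1/1250 → 1/1600 → 1/2000 → 1/2500 → 1/3200 → 1/4000 → 1/5000 → 1/6400 → 1/8000 — 3 1/3 stops shorter (darker).
ISO: 640 → 800 → 1000 → 1250 → 1600 → 2000 → 2500 → 3200 → 4000 → 5000 → 6400 → 8000 — 3 2/3 stops raised (brighter).
Net so far: 1 1/3 stops darker. Aperture: f/22 → f/20 → f/18 → f/16 → f/14.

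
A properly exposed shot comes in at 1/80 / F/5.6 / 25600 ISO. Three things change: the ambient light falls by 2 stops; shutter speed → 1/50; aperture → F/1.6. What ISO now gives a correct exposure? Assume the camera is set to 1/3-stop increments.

ISO 5000

Scene light: 2 stops darker.
Shutter speed: 1/80 → 1/60 → 1/50 — 2/3 stop longer (brighter).
Aperture: f/5.6 → f/5 → f/4.5 → f/4 → f/3.5 → f/3.2 → f/2.8 → f/2.5 → f/2.2 → f/2 → f/1.8 → f/1.6 — 3 2/3 stops larger aperture (brighter).
Net so far: 2 1/3 stops brighter. ISO: 25600 → 20000 → 16000 → 12800 → 10000 → 8000 → 6400 → 5000.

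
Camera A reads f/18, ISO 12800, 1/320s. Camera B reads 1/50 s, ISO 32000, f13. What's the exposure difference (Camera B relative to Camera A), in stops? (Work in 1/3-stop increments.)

Aperture: f/18 → f/16 → f/14 → f/13 — 1 stop wider (brighter).
Shutter speed: 1/320 → 1/250 → 1/200 → 1/160 → 1/125 → 1/100 → 1/80 → 1/60 → 1/50 — 2 2/3 stops slower (brighter).
ISO: 12800 → 16000 → 20000 → 25600 → 32000 — 1 1/3 stops raised (brighter).
Net: +1 +2 2/3 +1 1/3 = +5 stops.

5 stops brighter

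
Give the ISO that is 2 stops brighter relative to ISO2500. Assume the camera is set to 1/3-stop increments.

ISO: 2500 → 3200 → 4000 → 5000 → 6400 → 8000 → 10000 — 2 stops raised (brighter).

ISO 10000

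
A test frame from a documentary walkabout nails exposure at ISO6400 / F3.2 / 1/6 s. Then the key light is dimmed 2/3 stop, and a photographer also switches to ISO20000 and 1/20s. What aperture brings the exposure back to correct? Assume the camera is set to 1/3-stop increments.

f/2.5

Scene light: 2/3 stop darker.
ISO: 6400 → 8000 → 10000 → 12800 → 16000 → 20000 — 1 2/3 stops raised (brighter).
Shutter speed: 1/6 → 1/8 → 1/10 → 1/13 → 1/15 → 1/20 — 1 2/3 stops faster (darker).
Net so far: 2/3 stop darker. Aperture: f/3.2 → f/2.8 → f/2.5.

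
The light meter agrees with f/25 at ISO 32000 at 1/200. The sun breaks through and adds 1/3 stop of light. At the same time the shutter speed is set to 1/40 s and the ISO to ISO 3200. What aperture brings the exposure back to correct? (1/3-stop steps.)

f/20

Scene light: 1/3 stop brighter.
Shutter speed: 1/200 → 1/160 → 1/125 → 1/100 → 1/80 → 1/60 → 1/50 → 1/40 — 2 1/3 stops slower (brighter).
ISO: 32000 → 25600 → 20000 → 16000 → 12800 → 10000 → 8000 → 6400 → 5000 → 4000 → 3200 — 3 1/3 stops dropped (darker).
Net so far: 2/3 stop darker. Aperture: f/25 → f/22 → f/20.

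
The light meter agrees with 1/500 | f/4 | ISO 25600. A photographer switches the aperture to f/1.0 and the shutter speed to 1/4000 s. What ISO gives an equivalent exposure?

Aperture: f/4 → f/2.8 → f/2 → f/1.4 → f/1.0 — 4 stops larger aperture (brighter).
Shutter speed: 1/500 → 1/1000 → 1/2000 → 1/4000 — 3 stops faster (darker).
Net change so far: 1 stop brighter. Offset with the ISO: 25600 → 12800.

ISO 12800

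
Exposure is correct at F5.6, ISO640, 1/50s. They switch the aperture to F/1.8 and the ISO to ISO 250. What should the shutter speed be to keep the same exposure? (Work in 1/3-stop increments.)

Aperture: f/5.6 → f/5 → f/4.5 → f/4 → f/3.5 → f/3.2 → f/2.8 → f/2.5 → f/2.2 → f/2 → f/1.8 — 3 1/3 stops wider (brighter).
ISO: 640 → 500 → 400 → 320 → 250 — 1 1/3 stops lower (darker).
Net change so far: 2 stops brighter. Offset with the shutter speed: 1/50 → 1/60 → 1/80 → 1/100 → 1/125 → 1/160 → 1/200.

1/200s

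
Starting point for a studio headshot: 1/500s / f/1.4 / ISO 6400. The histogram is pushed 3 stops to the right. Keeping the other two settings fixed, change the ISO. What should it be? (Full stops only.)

ISO 800

Overexposed by 3 stops → need 3 stops darker.
ISO: 6400 → 3200 → 1600 → 800.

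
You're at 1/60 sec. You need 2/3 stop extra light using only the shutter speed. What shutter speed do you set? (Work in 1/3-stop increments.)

Shutter speed: 1/60 → 1/50 → 1/40 — 2/3 stop longer (brighter).

1/40s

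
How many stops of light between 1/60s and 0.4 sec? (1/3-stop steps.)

1/60 → 1/50 → 1/40 → 1/30 → 1/25 → 1/20 → 1/15 → 1/13 → 1/10 → 1/8 → 1/6 → 1/5 → 1/4 → 0.3 → 0.4 — count the steps: 14 third-stops = 4 2/3 stops.

4 2/3 stops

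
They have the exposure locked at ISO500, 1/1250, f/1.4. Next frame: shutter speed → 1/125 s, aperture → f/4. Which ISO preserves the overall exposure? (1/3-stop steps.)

Shutter speed: 1/1250 → 1/1000 → 1/800 → 1/640 → 1/500 → 1/400 → 1/320 → 1/250 → 1/200 → 1/160 → 1/125 — 3 1/3 stops slower (brighter).
Aperture: f/1.4 → f/1.6 → f/1.8 → f/2 → f/2.2 → f/2.5 → f/2.8 → f/3.2 → f/3.5 → f/4 — 3 stops stopped down (darker).
Net change so far: 1/3 stop brighter. Offset with the ISO: 500 → 400.

ISO 400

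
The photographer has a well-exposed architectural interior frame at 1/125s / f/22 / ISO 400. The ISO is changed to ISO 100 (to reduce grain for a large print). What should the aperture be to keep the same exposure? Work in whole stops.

ISO: 400 → 200 → 100 — 2 stops dropped (darker).
Need 2 stops brighter from the aperture: f/22 → f/16 → f/11.

f/11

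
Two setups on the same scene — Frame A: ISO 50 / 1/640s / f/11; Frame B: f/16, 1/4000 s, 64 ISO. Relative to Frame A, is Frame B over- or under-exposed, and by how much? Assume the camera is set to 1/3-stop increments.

Aperture: f/11 → f/13 → f/14 → f/16 — 1 stop narrower (darker).
Shutter speed: 1/640 → 1/800 → 1/1000 → 1/1250 → 1/1600 → 1/2000 → 1/2500 → 1/3200 → 1/4000 — 2 2/3 stops shorter (darker).
ISO: 50 → 64 — 1/3 stop raised (brighter).
Net: −1 −2 2/3 +1/3 = −3 1/3 stops.

3 1/3 stops darker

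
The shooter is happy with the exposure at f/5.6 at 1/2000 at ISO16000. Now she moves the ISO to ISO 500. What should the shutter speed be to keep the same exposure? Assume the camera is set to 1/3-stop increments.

ISO: 16000 → 12800 → 10000 → 8000 → 6400 → 5000 → 4000 → 3200 → 2500 → 2000 → 1600 → 1250 → 1000 → 800 → 640 → 500 — 5 stops dropped (darker).
Need 5 stops brighter from the shutter speed: 1/2000 → 1/1600 → 1/1250 → 1/1000 → 1/800 → 1/640 → 1/500 → 1/400 → 1/320 → 1/250 → 1/200 → 1/160 → 1/125 → 1/100 → 1/80 → 1/60.

1/60s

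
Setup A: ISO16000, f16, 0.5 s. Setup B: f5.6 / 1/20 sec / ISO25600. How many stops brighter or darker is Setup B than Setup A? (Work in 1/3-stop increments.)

1/3 stop brighter

Aperture: f/16 → f/14 → f/13 → f/11 → f/10 → f/9 → f/8 → f/7.1 → f/6.3 → f/5.6 — 3 stops opened up (brighter).
Shutter speed: 0.5 → 0.4 → 0.3 → 1/4 → 1/5 → 1/6 → 1/8 → 1/10 → 1/13 → 1/15 → 1/20 — 3 1/3 stops faster (darker).
ISO: 16000 → 20000 → 25600 — 2/3 stop raised (brighter).
Net: +3 −3 1/3 +2/3 = +1/3 stops.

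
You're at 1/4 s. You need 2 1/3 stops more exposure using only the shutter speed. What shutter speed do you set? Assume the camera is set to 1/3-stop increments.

Shutter speed: 1/4 → 0.3 → 0.4 → 0.5 → 0.6 → 0.8 → 1 → 1.3 — 2 1/3 stops slower (brighter).

1.3 s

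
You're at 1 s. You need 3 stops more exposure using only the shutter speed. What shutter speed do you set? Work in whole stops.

Shutter speed: 1 → 2 → 4 → 8 — 3 stops longer (brighter).

8 s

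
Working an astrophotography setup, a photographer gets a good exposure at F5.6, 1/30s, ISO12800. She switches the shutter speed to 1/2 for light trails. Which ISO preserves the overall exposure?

Shutter speed: 1/30 → 1/15 → 1/8 → 1/4 → 1/2 — 4 stops longer (brighter).
Need 4 stops darker from the ISO: 12800 → 6400 → 3200 → 1600 → 800.

ISO 800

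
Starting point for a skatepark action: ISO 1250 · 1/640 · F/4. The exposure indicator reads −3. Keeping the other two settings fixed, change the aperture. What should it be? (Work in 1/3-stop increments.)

Underexposed by 3 stops → need 3 stops brighter.
Aperture: f/4 → f/3.5 → f/3.2 → f/2.8 → f/2.5 → f/2.2 → f/2 → f/1.8 → f/1.6 → f/1.4.

f/1.4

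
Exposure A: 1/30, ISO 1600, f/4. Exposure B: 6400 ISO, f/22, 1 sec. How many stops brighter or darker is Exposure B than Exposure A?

2 stops brighter

Aperture: f/4 → f/5.6 → f/8 → f/11 → f/16 → f/22 — 5 stops narrower (darker).
Shutter speed: 1/30 → 1/15 → 1/8 → 1/4 → 1/2 → 1 — 5 stops slower (brighter).
ISO: 1600 → 3200 → 6400 — 2 stops raised (brighter).
Net: −5 +5 +2 = +2 stops.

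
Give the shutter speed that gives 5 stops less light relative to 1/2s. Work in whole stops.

Shutter speed: 1/2 → 1/4 → 1/8 → 1/15 → 1/30 → 1/60 — 5 stops faster (darker).

1/60s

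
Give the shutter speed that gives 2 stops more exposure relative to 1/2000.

1/500s

Shutter speed: 1/2000 → 1/1000 → 1/500 — 2 stops longer (brighter).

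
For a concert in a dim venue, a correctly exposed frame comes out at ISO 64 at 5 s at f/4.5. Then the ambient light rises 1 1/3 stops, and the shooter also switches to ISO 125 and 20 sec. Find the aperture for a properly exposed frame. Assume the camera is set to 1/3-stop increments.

Scene light: 1 1/3 stops brighter.
ISO: 64 → 80 → 100 → 125 — 1 stop raised (brighter).
Shutter speed: 5 → 6 → 8 → 10 → 13 → 15 → 20 — 2 stops longer (brighter).
Net so far: 4 1/3 stops brighter. Aperture: f/4.5 → f/5 → f/5.6 → f/6.3 → f/7.1 → f/8 → f/9 → f/10 → f/11 → f/13 → f/14 → f/16 → f/18 → f/20.

f/20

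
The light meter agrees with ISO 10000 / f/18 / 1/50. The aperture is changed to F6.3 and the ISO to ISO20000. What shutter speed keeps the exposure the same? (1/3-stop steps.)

1/800s

Aperture: f/18 → f/16 → f/14 → f/13 → f/11 → f/10 → f/9 → f/8 → f/7.1 → f/6.3 — 3 stops larger aperture (brighter).
ISO: 10000 → 12800 → 16000 → 20000 — 1 stop higher (brighter).
Net change so far: 4 stops brighter. Offset with the shutter speed: 1/50 → 1/60 → 1/80 → 1/100 → 1/125 → 1/160 → 1/200 → 1/250 → 1/320 → 1/400 → 1/500 → 1/640 → 1/800.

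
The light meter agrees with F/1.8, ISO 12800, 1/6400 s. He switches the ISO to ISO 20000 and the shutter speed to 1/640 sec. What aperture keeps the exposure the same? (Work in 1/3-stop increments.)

f/7.1

ISO: 12800 → 16000 → 20000 — 2/3 stop higher (brighter).
Shutter speed: 1/6400 → 1/5000 → 1/4000 → 1/3200 → 1/2500 → 1/2000 → 1/1600 → 1/1250 → 1/1000 → 1/800 → 1/640 — 3 1/3 stops longer (brighter).
Net change so far: 4 stops brighter. Offset with the aperture: f/1.8 → f/2 → f/2.2 → f/2.5 → f/2.8 → f/3.2 → f/3.5 → f/4 → f/4.5 → f/5 → f/5.6 → f/6.3 → f/7.1.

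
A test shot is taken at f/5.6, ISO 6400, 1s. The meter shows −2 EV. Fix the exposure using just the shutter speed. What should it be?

Underexposed by 2 stops → need 2 stops brighter.
Shutter speed: 1 → 2 → 4.

4 s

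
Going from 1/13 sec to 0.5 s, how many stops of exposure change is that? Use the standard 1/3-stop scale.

1/13 → 1/10 → 1/8 → 1/6 → 1/5 → 1/4 → 0.3 → 0.4 → 0.5 — count the steps: 8 third-stops = 2 2/3 stops.

2 2/3 stops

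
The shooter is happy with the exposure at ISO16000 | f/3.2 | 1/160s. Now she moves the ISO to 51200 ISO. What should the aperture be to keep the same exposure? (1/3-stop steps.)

f/5.6

ISO: 16000 → 20000 → 25600 → 32000 → 40000 → 51200 — 1 2/3 stops higher (brighter).
Need 1 2/3 stops darker from the aperture: f/3.2 → f/3.5 → f/4 → f/4.5 → f/5 → f/5.6.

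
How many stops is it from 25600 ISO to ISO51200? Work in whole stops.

1 stop

25600 → 51200 — count the steps: 1 stop.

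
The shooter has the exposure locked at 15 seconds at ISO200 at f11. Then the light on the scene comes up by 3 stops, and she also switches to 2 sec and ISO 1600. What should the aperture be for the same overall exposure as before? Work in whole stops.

Scene light: 3 stops brighter.
Shutter speed: 15 → 8 → 4 → 2 — 3 stops faster (darker).
ISO: 200 → 400 → 800 → 1600 — 3 stops raised (brighter).
Net so far: 3 stops brighter. Aperture: f/11 → f/16 → f/22 → f/32.

f/32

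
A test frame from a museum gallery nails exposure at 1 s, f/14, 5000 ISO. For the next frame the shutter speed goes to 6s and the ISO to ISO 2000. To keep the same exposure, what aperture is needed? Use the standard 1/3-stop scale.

Shutter speed: 1 → 1.3 → 1.6 → 2 → 2.5 → 3.2 → 4 → 5 → 6 — 2 2/3 stops slower (brighter).
ISO: 5000 → 4000 → 3200 → 2500 → 2000 — 1 1/3 stops lower (darker).
Net change so far: 1 1/3 stops brighter. Offset with the aperture: f/14 → f/16 → f/18 → f/20 → f/22.

f/22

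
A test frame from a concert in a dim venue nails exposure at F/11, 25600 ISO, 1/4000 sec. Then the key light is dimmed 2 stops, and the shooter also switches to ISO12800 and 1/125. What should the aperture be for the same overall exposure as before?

f/22

Scene light: 2 stops darker.
ISO: 25600 → 12800 — 1 stop lower (darker).
Shutter speed: 1/4000 → 1/2000 → 1/1000 → 1/500 → 1/250 → 1/125 — 5 stops slower (brighter).
Net so far: 2 stops brighter. Aperture: f/11 → f/16 → f/22.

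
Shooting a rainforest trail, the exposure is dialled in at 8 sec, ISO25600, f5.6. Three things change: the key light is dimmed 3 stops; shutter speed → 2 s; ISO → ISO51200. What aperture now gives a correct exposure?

f/1.4

Scene light: 3 stops darker.
Shutter speed: 8 → 4 → 2 — 2 stops faster (darker).
ISO: 25600 → 51200 — 1 stop raised (brighter).
Net so far: 4 stops darker. Aperture: f/5.6 → f/4 → f/2.8 → f/2 → f/1.4.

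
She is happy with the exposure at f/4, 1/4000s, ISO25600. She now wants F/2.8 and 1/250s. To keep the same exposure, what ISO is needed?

ISO 800

Aperture: f/4 → f/2.8 — 1 stop larger aperture (brighter).
Shutter speed: 1/4000 → 1/2000 → 1/1000 → 1/500 → 1/250 — 4 stops slower (brighter).
Net change so far: 5 stops brighter. Offset with the ISO: 25600 → 12800 → 6400 → 3200 → 1600 → 800.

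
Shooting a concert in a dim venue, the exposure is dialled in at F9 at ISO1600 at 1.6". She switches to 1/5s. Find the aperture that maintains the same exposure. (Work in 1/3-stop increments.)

f/3.2

Shutter speed: 1.6 → 1.3 → 1 → 0.8 → 0.6 → 0.5 → 0.4 → 0.3 → 1/4 → 1/5 — 3 stops faster (darker).
Need 3 stops brighter from the aperture: f/9 → f/8 → f/7.1 → f/6.3 → f/5.6 → f/5 → f/4.5 → f/4 → f/3.5 → f/3.2.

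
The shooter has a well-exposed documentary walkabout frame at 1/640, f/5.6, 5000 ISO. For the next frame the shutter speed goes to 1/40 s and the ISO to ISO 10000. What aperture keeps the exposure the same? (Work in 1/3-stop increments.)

f/32

Shutter speed: 1/640 → 1/500 → 1/400 → 1/320 → 1/250 → 1/200 → 1/160 → 1/125 → 1/100 → 1/80 → 1/60 → 1/50 → 1/40 — 4 stops longer (brighter).
ISO: 5000 → 6400 → 8000 → 10000 — 1 stop raised (brighter).
Net change so far: 5 stops brighter. Offset with the aperture: f/5.6 → f/6.3 → f/7.1 → f/8 → f/9 → f/10 → f/11 → f/13 → f/14 → f/16 → f/18 → f/20 → f/22 → f/25 → f/29 → f/32.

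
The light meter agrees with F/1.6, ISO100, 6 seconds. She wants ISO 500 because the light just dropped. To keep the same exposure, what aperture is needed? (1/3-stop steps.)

f/3.5

ISO: 100 → 125 → 160 → 200 → 250 → 320 → 400 → 500 — 2 1/3 stops raised (brighter).
Need 2 1/3 stops darker from the aperture: f/1.6 → f/1.8 → f/2 → f/2.2 → f/2.5 → f/2.8 → f/3.2 → f/3.5.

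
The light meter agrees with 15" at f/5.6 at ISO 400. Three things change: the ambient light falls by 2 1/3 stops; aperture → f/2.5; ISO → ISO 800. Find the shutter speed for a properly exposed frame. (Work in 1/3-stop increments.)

8 s

Scene light: 2 1/3 stops darker.
Aperture: f/5.6 → f/5 → f/4.5 → f/4 → f/3.5 → f/3.2 → f/2.8 → f/2.5 — 2 1/3 stops wider (brighter).
ISO: 400 → 500 → 640 → 800 — 1 stop raised (brighter).
Net so far: 1 stop brighter. Shutter speed: 15 → 13 → 10 → 8.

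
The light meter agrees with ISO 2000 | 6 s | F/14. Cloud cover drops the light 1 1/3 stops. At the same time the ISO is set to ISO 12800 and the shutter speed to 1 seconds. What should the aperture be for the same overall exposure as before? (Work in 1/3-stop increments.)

f/9

Scene light: 1 1/3 stops darker.
ISO: 2000 → 2500 → 3200 → 4000 → 5000 → 6400 → 8000 → 10000 → 12800 — 2 2/3 stops raised (brighter).
Shutter speed: 6 → 5 → 4 → 3.2 → 2.5 → 2 → 1.6 → 1.3 → 1 — 2 2/3 stops shorter (darker).
Net so far: 1 1/3 stops darker. Aperture: f/14 → f/13 → f/11 → f/10 → f/9.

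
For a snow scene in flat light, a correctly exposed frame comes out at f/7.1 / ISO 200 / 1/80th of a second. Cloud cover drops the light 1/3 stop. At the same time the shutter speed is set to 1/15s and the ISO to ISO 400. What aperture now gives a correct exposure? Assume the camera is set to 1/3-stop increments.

Scene light: 1/3 stop darker.
Shutter speed: 1/80 → 1/60 → 1/50 → 1/40 → 1/30 → 1/25 → 1/20 → 1/15 — 2 1/3 stops longer (brighter).
ISO: 200 → 250 → 320 → 400 — 1 stop higher (brighter).
Net so far: 3 stops brighter. Aperture: f/7.1 → f/8 → f/9 → f/10 → f/11 → f/13 → f/14 → f/16 → f/18 → f/20.

f/20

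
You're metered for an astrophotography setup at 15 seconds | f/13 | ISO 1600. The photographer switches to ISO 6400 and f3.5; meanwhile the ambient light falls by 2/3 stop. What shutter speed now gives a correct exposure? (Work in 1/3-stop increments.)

Scene light: 2/3 stop darker.
ISO: 1600 → 2000 → 2500 → 3200 → 4000 → 5000 → 6400 — 2 stops higher (brighter).
Aperture: f/13 → f/11 → f/10 → f/9 → f/8 → f/7.1 → f/6.3 → f/5.6 → f/5 → f/4.5 → f/4 → f/3.5 — 3 2/3 stops wider (brighter).
Net so far: 5 stops brighter. Shutter speed: 15 → 13 → 10 → 8 → 6 → 5 → 4 → 3.2 → 2.5 → 2 → 1.6 → 1.3 → 1 → 0.8 → 0.6 → 0.5.

0.5 s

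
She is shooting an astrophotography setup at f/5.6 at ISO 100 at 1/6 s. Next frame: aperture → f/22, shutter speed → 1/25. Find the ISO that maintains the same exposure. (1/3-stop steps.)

Aperture: f/5.6 → f/6.3 → f/7.1 → f/8 → f/9 → f/10 → f/11 → f/13 → f/14 → f/16 → f/18 → f/20 → f/22 — 4 stops stopped down (darker).
Shutter speed: 1/6 → 1/8 → 1/10 → 1/13 → 1/15 → 1/20 → 1/25 — 2 stops shorter (darker).
Net change so far: 6 stops darker. Offset with the ISO: 100 → 125 → 160 → 200 → 250 → 320 → 400 → 500 → 640 → 800 → 1000 → 1250 → 1600 → 2000 → 2500 → 3200 → 4000 → 5000 → 6400.

ISO 6400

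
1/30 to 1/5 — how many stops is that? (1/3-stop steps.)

1/30 → 1/25 → 1/20 → 1/15 → 1/13 → 1/10 → 1/8 → 1/6 → 1/5 — count the steps: 8 third-stops = 2 2/3 stops.

2 2/3 stops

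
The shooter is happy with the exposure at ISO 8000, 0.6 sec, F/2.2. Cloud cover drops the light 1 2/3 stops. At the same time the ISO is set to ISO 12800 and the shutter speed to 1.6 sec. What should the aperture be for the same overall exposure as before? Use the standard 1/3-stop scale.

Scene light: 1 2/3 stops darker.
ISO: 8000 → 10000 → 12800 — 2/3 stop raised (brighter).
Shutter speed: 0.6 → 0.8 → 1 → 1.3 → 1.6 — 1 1/3 stops longer (brighter).
Net so far: 1/3 stop brighter. Aperture: f/2.2 → f/2.5.

f/2.5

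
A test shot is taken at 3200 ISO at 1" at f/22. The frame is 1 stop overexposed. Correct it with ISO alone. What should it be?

ISO 1600

Overexposed by 1 stop → need 1 stop darker.
ISO: 3200 → 1600.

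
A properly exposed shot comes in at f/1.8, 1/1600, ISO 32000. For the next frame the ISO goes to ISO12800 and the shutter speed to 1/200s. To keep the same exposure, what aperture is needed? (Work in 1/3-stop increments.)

f/3.2

ISO: 32000 → 25600 → 20000 → 16000 → 12800 — 1 1/3 stops lower (darker).
Shutter speed: 1/1600 → 1/1250 → 1/1000 → 1/800 → 1/640 → 1/500 → 1/400 → 1/320 → 1/250 → 1/200 — 3 stops longer (brighter).
Net change so far: 1 2/3 stops brighter. Offset with the aperture: f/1.8 → f/2 → f/2.2 → f/2.5 → f/2.8 → f/3.2.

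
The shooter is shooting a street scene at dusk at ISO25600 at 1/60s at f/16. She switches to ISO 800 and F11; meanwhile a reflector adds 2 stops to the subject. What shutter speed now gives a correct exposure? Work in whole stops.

1/15s

Scene light: 2 stops brighter.
ISO: 25600 → 12800 → 6400 → 3200 → 1600 → 800 — 5 stops lower (darker).
Aperture: f/16 → f/11 — 1 stop opened up (brighter).
Net so far: 2 stops darker. Shutter speed: 1/60 → 1/30 → 1/15.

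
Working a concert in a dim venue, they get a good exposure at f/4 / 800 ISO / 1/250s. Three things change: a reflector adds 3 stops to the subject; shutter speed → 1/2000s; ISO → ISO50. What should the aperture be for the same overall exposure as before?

f/1.0

Scene light: 3 stops brighter.
Shutter speed: 1/250 → 1/500 → 1/1000 → 1/2000 — 3 stops faster (darker).
ISO: 800 → 400 → 200 → 100 → 50 — 4 stops lower (darker).
Net so far: 4 stops darker. Aperture: f/4 → f/2.8 → f/2 → f/1.4 → f/1.0.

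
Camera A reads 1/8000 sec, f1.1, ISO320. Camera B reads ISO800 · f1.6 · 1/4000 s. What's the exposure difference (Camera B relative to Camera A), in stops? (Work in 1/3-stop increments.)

Aperture: f/1.1 → f/1.2 → f/1.4 → f/1.6 — 1 stop stopped down (darker).
Shutter speed: 1/8000 → 1/6400 → 1/5000 → 1/4000 — 1 stop slower (brighter).
ISO: 320 → 400 → 500 → 640 → 800 — 1 1/3 stops higher (brighter).
Net: −1 +1 +1 1/3 = +1 1/3 stops.

1 1/3 stops brighter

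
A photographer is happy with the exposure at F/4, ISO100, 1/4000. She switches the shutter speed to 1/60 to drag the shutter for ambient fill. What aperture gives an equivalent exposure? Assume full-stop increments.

Shutter speed: 1/4000 → 1/2000 → 1/1000 → 1/500 → 1/250 → 1/125 → 1/60 — 6 stops slower (brighter).
Need 6 stops darker from the aperture: f/4 → f/5.6 → f/8 → f/11 → f/16 → f/22 → f/32.

f/32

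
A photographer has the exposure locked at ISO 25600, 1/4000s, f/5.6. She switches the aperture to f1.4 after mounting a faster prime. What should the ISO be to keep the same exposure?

ISO 1600

Aperture: f/5.6 → f/4 → f/2.8 → f/2 → f/1.4 — 4 stops opened up (brighter).
Need 4 stops darker from the ISO: 25600 → 12800 → 6400 → 3200 → 1600.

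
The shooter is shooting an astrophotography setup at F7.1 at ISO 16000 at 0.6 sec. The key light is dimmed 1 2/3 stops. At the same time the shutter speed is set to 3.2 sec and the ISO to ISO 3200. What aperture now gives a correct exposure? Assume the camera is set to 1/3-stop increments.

f/4

Scene light: 1 2/3 stops darker.
Shutter speed: 0.6 → 0.8 → 1 → 1.3 → 1.6 → 2 → 2.5 → 3.2 — 2 1/3 stops longer (brighter).
ISO: 16000 → 12800 → 10000 → 8000 → 6400 → 5000 → 4000 → 3200 — 2 1/3 stops lower (darker).
Net so far: 1 2/3 stops darker. Aperture: f/7.1 → f/6.3 → f/5.6 → f/5 → f/4.5 → f/4.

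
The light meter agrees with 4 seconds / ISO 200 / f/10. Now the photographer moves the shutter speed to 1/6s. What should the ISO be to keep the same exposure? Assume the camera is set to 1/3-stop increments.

ISO 5000

Shutter speed: 4 → 3.2 → 2.5 → 2 → 1.6 → 1.3 → 1 → 0.8 → 0.6 → 0.5 → 0.4 → 0.3 → 1/4 → 1/5 → 1/6 — 4 2/3 stops faster (darker).
Need 4 2/3 stops brighter from the ISO: 200 → 250 → 320 → 400 → 500 → 640 → 800 → 1000 → 1250 → 1600 → 2000 → 2500 → 3200 → 4000 → 5000.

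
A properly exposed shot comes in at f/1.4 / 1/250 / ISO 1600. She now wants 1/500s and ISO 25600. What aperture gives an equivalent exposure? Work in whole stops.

f/4

Shutter speed: 1/250 → 1/500 — 1 stop shorter (darker).
ISO: 1600 → 3200 → 6400 → 12800 → 25600 — 4 stops raised (brighter).
Net change so far: 3 stops brighter. Offset with the aperture: f/1.4 → f/2 → f/2.8 → f/4.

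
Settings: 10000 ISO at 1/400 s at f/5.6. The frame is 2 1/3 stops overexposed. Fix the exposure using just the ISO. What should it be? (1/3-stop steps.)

Overexposed by 2 1/3 stops → need 2 1/3 stops darker.
ISO: 10000 → 8000 → 6400 → 5000 → 4000 → 3200 → 2500 → 2000.

ISO 2000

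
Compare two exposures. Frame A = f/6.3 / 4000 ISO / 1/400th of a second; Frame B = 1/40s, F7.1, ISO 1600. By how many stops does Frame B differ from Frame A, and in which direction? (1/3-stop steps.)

1 2/3 stops brighter

Aperture: f/6.3 → f/7.1 — 1/3 stop stopped down (darker).
Shutter speed: 1/400 → 1/320 → 1/250 → 1/200 → 1/160 → 1/125 → 1/100 → 1/80 → 1/60 → 1/50 → 1/40 — 3 1/3 stops longer (brighter).
ISO: 4000 → 3200 → 2500 → 2000 → 1600 — 1 1/3 stops dropped (darker).
Net: −1/3 +3 1/3 −1 1/3 = +1 2/3 stops.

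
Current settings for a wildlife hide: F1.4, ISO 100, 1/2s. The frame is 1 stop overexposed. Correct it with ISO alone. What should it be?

ISO 50

Overexposed by 1 stop → need 1 stop darker.
ISO: 100 → 50.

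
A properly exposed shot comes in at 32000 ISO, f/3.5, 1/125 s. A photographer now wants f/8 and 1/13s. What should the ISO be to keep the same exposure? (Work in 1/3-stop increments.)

Aperture: f/3.5 → f/4 → f/4.5 → f/5 → f/5.6 → f/6.3 → f/7.1 → f/8 — 2 1/3 stops stopped down (darker).
Shutter speed: 1/125 → 1/100 → 1/80 → 1/60 → 1/50 → 1/40 → 1/30 → 1/25 → 1/20 → 1/15 → 1/13 — 3 1/3 stops longer (brighter).
Net change so far: 1 stop brighter. Offset with the ISO: 32000 → 25600 → 20000 → 16000.

ISO 16000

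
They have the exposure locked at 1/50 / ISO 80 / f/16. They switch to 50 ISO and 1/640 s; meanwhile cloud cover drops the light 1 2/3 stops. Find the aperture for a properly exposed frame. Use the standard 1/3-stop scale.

Scene light: 1 2/3 stops darker.
ISO: 80 → 64 → 50 — 2/3 stop dropped (darker).
Shutter speed: 1/50 → 1/60 → 1/80 → 1/100 → 1/125 → 1/160 → 1/200 → 1/250 → 1/320 → 1/400 → 1/500 → 1/640 — 3 2/3 stops faster (darker).
Net so far: 6 stops darker. Aperture: f/16 → f/14 → f/13 → f/11 → f/10 → f/9 → f/8 → f/7.1 → f/6.3 → f/5.6 → f/5 → f/4.5 → f/4 → f/3.5 → f/3.2 → f/2.8 → f/2.5 → f/2.2 → f/2.

f/2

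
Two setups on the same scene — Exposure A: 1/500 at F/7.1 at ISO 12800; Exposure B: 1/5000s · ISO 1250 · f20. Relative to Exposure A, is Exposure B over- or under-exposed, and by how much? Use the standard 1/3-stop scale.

Aperture: f/7.1 → f/8 → f/9 → f/10 → f/11 → f/13 → f/14 → f/16 → f/18 → f/20 — 3 stops stopped down (darker).
Shutter speed: 1/500 → 1/640 → 1/800 → 1/1000 → 1/1250 → 1/1600 → 1/2000 → 1/2500 → 1/3200 → 1/4000 → 1/5000 — 3 1/3 stops shorter (darker).
ISO: 12800 → 10000 → 8000 → 6400 → 5000 → 4000 → 3200 → 2500 → 2000 → 1600 → 1250 — 3 1/3 stops dropped (darker).
Net: −3 −3 1/3 −3 1/3 = −9 2/3 stops.

9 2/3 stops darker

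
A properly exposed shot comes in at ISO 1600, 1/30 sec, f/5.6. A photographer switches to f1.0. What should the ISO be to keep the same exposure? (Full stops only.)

Aperture: f/5.6 → f/4 → f/2.8 → f/2 → f/1.4 → f/1.0 — 5 stops opened up (brighter).
Need 5 stops darker from the ISO: 1600 → 800 → 400 → 200 → 100 → 50.

ISO 50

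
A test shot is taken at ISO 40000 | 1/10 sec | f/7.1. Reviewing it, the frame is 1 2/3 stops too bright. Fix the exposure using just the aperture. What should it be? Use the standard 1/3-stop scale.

Overexposed by 1 2/3 stops → need 1 2/3 stops darker.
Aperture: f/7.1 → f/8 → f/9 → f/10 → f/11 → f/13.

f/13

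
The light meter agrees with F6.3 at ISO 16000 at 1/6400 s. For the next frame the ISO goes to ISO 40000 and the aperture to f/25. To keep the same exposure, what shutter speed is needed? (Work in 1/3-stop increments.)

ISO: 16000 → 20000 → 25600 → 32000 → 40000 — 1 1/3 stops raised (brighter).
Aperture: f/6.3 → f/7.1 → f/8 → f/9 → f/10 → f/11 → f/13 → f/14 → f/16 → f/18 → f/20 → f/22 → f/25 — 4 stops smaller aperture (darker).
Net change so far: 2 2/3 stops darker. Offset with the shutter speed: 1/6400 → 1/5000 → 1/4000 → 1/3200 → 1/2500 → 1/2000 → 1/1600 → 1/1250 → 1/1000.

1/1000s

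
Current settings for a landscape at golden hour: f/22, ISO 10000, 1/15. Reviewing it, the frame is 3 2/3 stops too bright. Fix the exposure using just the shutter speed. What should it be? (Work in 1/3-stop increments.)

Overexposed by 3 2/3 stops → need 3 2/3 stops darker.
Shutter speed: 1/15 → 1/20 → 1/25 → 1/30 → 1/40 → 1/50 → 1/60 → 1/80 → 1/100 → 1/125 → 1/160 → 1/200.

1/200s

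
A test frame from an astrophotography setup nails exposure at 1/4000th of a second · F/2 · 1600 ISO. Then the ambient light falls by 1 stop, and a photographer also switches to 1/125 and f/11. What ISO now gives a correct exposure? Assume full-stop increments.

Scene light: 1 stop darker.
Shutter speed: 1/4000 → 1/2000 → 1/1000 → 1/500 → 1/250 → 1/125 — 5 stops slower (brighter).
Aperture: f/2 → f/2.8 → f/4 → f/5.6 → f/8 → f/11 — 5 stops narrower (darker).
Net so far: 1 stop darker. ISO: 1600 → 3200.

ISO 3200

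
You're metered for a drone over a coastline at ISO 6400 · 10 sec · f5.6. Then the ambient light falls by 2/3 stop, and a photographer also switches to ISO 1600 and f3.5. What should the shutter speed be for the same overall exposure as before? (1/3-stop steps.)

Scene light: 2/3 stop darker.
ISO: 6400 → 5000 → 4000 → 3200 → 2500 → 2000 → 1600 — 2 stops dropped (darker).
Aperture: f/5.6 → f/5 → f/4.5 → f/4 → f/3.5 — 1 1/3 stops wider (brighter).
Net so far: 1 1/3 stops darker. Shutter speed: 10 → 13 → 15 → 20 → 25.

25 s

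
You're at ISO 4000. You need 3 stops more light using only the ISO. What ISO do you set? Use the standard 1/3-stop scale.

ISO 32000

ISO: 4000 → 5000 → 6400 → 8000 → 10000 → 12800 → 16000 → 20000 → 25600 → 32000 — 3 stops higher (brighter).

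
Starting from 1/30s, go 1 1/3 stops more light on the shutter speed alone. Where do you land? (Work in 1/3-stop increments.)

1/13s

Shutter speed: 1/30 → 1/25 → 1/20 → 1/15 → 1/13 — 1 1/3 stops longer (brighter).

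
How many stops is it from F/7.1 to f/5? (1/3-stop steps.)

1 stop

f/7.1 → f/6.3 → f/5.6 → f/5 — count the steps: 3 third-stops = 1 stop.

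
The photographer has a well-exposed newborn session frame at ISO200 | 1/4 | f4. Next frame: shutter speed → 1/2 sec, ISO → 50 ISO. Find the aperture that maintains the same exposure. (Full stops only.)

Shutter speed: 1/4 → 1/2 — 1 stop slower (brighter).
ISO: 200 → 100 → 50 — 2 stops lower (darker).
Net change so far: 1 stop darker. Offset with the aperture: f/4 → f/2.8.

f/2.8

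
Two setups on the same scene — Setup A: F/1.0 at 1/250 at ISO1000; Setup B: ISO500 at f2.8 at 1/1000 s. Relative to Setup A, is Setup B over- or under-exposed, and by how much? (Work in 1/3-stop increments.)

Aperture: f/1.0 → f/1.1 → f/1.2 → f/1.4 → f/1.6 → f/1.8 → f/2 → f/2.2 → f/2.5 → f/2.8 — 3 stops smaller aperture (darker).
Shutter speed: 1/250 → 1/320 → 1/400 → 1/500 → 1/640 → 1/800 → 1/1000 — 2 stops faster (darker).
ISO: 1000 → 800 → 640 → 500 — 1 stop lower (darker).
Net: −3 −2 −1 = −6 stops.

6 stops darker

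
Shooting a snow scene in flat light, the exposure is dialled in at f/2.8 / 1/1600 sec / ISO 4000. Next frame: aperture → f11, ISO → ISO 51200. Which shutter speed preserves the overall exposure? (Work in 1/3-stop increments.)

1/1250s

Aperture: f/2.8 → f/3.2 → f/3.5 → f/4 → f/4.5 → f/5 → f/5.6 → f/6.3 → f/7.1 → f/8 → f/9 → f/10 → f/11 — 4 stops smaller aperture (darker).
ISO: 4000 → 5000 → 6400 → 8000 → 10000 → 12800 → 16000 → 20000 → 25600 → 32000 → 40000 → 51200 — 3 2/3 stops higher (brighter).
Net change so far: 1/3 stop darker. Offset with the shutter speed: 1/1600 → 1/1250.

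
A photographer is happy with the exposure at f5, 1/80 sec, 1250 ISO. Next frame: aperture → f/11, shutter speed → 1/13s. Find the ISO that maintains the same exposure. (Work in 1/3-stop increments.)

ISO 1000

Aperture: f/5 → f/5.6 → f/6.3 → f/7.1 → f/8 → f/9 → f/10 → f/11 — 2 1/3 stops smaller aperture (darker).
Shutter speed: 1/80 → 1/60 → 1/50 → 1/40 → 1/30 → 1/25 → 1/20 → 1/15 → 1/13 — 2 2/3 stops slower (brighter).
Net change so far: 1/3 stop brighter. Offset with the ISO: 1250 → 1000.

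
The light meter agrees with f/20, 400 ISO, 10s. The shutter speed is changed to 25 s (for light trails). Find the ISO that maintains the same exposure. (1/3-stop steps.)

ISO 160

Shutter speed: 10 → 13 → 15 → 20 → 25 — 1 1/3 stops longer (brighter).
Need 1 1/3 stops darker from the ISO: 400 → 320 → 250 → 200 → 160.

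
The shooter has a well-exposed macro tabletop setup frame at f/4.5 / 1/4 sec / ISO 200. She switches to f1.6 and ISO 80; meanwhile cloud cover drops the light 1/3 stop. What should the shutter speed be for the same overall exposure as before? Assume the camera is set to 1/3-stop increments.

1/10s

Scene light: 1/3 stop darker.
Aperture: f/4.5 → f/4 → f/3.5 → f/3.2 → f/2.8 → f/2.5 → f/2.2 → f/2 → f/1.8 → f/1.6 — 3 stops larger aperture (brighter).
ISO: 200 → 160 → 125 → 100 → 80 — 1 1/3 stops dropped (darker).
Net so far: 1 1/3 stops brighter. Shutter speed: 1/4 → 1/5 → 1/6 → 1/8 → 1/10.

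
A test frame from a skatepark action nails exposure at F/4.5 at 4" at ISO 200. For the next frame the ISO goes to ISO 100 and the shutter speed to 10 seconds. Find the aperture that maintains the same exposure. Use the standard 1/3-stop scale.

f/5

ISO: 200 → 160 → 125 → 100 — 1 stop lower (darker).
Shutter speed: 4 → 5 → 6 → 8 → 10 — 1 1/3 stops slower (brighter).
Net change so far: 1/3 stop brighter. Offset with the aperture: f/4.5 → f/5.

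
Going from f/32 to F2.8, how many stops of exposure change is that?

f/32 → f/22 → f/16 → f/11 → f/8 → f/5.6 → f/4 → f/2.8 — count the steps: 7 stops.

7 stops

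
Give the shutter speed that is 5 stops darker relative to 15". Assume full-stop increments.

Shutter speed: 15 → 8 → 4 → 2 → 1 → 1/2 — 5 stops faster (darker).

1/2s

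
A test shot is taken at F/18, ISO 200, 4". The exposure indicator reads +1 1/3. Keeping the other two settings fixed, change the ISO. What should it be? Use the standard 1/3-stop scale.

Overexposed by 1 1/3 stops → need 1 1/3 stops darker.
ISO: 200 → 160 → 125 → 100 → 80.

ISO 80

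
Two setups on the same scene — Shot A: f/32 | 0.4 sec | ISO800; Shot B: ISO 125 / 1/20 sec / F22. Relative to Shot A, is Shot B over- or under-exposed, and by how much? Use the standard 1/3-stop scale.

4 2/3 stops darker

Aperture: f/32 → f/29 → f/25 → f/22 — 1 stop larger aperture (brighter).
Shutter speed: 0.4 → 0.3 → 1/4 → 1/5 → 1/6 → 1/8 → 1/10 → 1/13 → 1/15 → 1/20 — 3 stops faster (darker).
ISO: 800 → 640 → 500 → 400 → 320 → 250 → 200 → 160 → 125 — 2 2/3 stops dropped (darker).
Net: +1 −3 −2 2/3 = −4 2/3 stops.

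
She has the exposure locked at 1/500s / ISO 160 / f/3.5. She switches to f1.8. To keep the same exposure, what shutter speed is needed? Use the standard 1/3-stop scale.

1/2000s

Aperture: f/3.5 → f/3.2 → f/2.8 → f/2.5 → f/2.2 → f/2 → f/1.8 — 2 stops larger aperture (brighter).
Need 2 stops darker from the shutter speed: 1/500 → 1/640 → 1/800 → 1/1000 → 1/1250 → 1/1600 → 1/2000.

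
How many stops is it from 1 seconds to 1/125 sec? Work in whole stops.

1 → 1/2 → 1/4 → 1/8 → 1/15 → 1/30 → 1/60 → 1/125 — count the steps: 7 stops.

7 stops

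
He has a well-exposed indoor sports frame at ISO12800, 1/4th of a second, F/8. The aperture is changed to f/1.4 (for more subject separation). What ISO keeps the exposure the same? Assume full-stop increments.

ISO 400

Aperture: f/8 → f/5.6 → f/4 → f/2.8 → f/2 → f/1.4 — 5 stops larger aperture (brighter).
Need 5 stops darker from the ISO: 12800 → 6400 → 3200 → 1600 → 800 → 400.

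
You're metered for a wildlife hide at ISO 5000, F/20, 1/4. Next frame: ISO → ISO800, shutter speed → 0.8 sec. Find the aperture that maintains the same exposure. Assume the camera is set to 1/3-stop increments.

f/14

ISO: 5000 → 4000 → 3200 → 2500 → 2000 → 1600 → 1250 → 1000 → 800 — 2 2/3 stops lower (darker).
Shutter speed: 1/4 → 0.3 → 0.4 → 0.5 → 0.6 → 0.8 — 1 2/3 stops slower (brighter).
Net change so far: 1 stop darker. Offset with the aperture: f/20 → f/18 → f/16 → f/14.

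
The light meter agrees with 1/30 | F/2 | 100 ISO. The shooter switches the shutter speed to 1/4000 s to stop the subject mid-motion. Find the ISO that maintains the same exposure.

ISO 12800

Shutter speed: 1/30 → 1/60 → 1/125 → 1/250 → 1/500 → 1/1000 → 1/2000 → 1/4000 — 7 stops faster (darker).
Need 7 stops brighter from the ISO: 100 → 200 → 400 → 800 → 1600 → 3200 → 6400 → 12800.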